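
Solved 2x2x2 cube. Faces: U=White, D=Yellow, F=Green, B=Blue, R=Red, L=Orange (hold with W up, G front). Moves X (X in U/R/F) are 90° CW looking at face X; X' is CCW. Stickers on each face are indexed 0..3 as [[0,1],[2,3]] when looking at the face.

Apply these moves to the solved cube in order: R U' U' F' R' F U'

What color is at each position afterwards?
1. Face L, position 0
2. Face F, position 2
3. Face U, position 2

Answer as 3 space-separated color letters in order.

After move 1 (R): R=RRRR U=WGWG F=GYGY D=YBYB B=WBWB
After move 2 (U'): U=GGWW F=OOGY R=GYRR B=RRWB L=WBOO
After move 3 (U'): U=GWGW F=WBGY R=OORR B=GYWB L=RROO
After move 4 (F'): F=BYWG U=GWOR R=BOYR D=ROYB L=RWOG
After move 5 (R'): R=ORBY U=GWOG F=BWWR D=RYYG B=BYOB
After move 6 (F): F=WBRW U=GWGW R=ORGY D=BOYG L=RROY
After move 7 (U'): U=WWGG F=RRRW R=WBGY B=OROB L=BYOY
Query 1: L[0] = B
Query 2: F[2] = R
Query 3: U[2] = G

Answer: B R G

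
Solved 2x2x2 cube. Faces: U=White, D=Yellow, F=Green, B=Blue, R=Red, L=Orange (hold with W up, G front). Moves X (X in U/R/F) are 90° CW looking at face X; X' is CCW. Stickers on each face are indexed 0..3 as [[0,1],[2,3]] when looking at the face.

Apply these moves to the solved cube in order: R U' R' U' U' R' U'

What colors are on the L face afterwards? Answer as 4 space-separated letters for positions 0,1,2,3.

Answer: Y G O O

Derivation:
After move 1 (R): R=RRRR U=WGWG F=GYGY D=YBYB B=WBWB
After move 2 (U'): U=GGWW F=OOGY R=GYRR B=RRWB L=WBOO
After move 3 (R'): R=YRGR U=GWWR F=OGGW D=YOYY B=BRBB
After move 4 (U'): U=WRGW F=WBGW R=OGGR B=YRBB L=BROO
After move 5 (U'): U=RWWG F=BRGW R=WBGR B=OGBB L=YROO
After move 6 (R'): R=BRWG U=RBWO F=BWGG D=YRYW B=YGOB
After move 7 (U'): U=BORW F=YRGG R=BWWG B=BROB L=YGOO
Query: L face = YGOO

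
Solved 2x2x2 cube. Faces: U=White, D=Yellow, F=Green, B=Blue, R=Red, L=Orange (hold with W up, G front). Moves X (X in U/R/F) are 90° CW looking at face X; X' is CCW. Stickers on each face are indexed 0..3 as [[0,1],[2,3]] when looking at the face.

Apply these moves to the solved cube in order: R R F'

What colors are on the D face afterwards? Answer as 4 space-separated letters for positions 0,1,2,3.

After move 1 (R): R=RRRR U=WGWG F=GYGY D=YBYB B=WBWB
After move 2 (R): R=RRRR U=WYWY F=GBGB D=YWYW B=GBGB
After move 3 (F'): F=BBGG U=WYRR R=WRYR D=OOYW L=OYOW
Query: D face = OOYW

Answer: O O Y W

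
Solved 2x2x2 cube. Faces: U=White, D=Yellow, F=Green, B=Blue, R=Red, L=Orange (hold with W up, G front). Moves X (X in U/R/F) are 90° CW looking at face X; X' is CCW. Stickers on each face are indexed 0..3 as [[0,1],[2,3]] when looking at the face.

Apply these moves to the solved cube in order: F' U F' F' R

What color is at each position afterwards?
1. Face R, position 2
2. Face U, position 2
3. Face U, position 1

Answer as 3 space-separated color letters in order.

Answer: R O G

Derivation:
After move 1 (F'): F=GGGG U=WWRR R=YRYR D=OOYY L=OWOW
After move 2 (U): U=RWRW F=YRGG R=BBYR B=OWBB L=GGOW
After move 3 (F'): F=RGYG U=RWBY R=OBOR D=GWYY L=GWOR
After move 4 (F'): F=GGRY U=RWOO R=WBGR D=WRYY L=GYOB
After move 5 (R): R=GWRB U=RGOY F=GRRY D=WBYO B=OWWB
Query 1: R[2] = R
Query 2: U[2] = O
Query 3: U[1] = G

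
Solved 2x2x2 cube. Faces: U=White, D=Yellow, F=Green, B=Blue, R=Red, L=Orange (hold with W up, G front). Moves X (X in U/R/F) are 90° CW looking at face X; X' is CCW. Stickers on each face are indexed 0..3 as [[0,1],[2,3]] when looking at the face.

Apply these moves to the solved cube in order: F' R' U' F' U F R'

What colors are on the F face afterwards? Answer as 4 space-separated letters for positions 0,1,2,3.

After move 1 (F'): F=GGGG U=WWRR R=YRYR D=OOYY L=OWOW
After move 2 (R'): R=RRYY U=WBRB F=GWGR D=OGYG B=YBOB
After move 3 (U'): U=BBWR F=OWGR R=GWYY B=RROB L=YBOW
After move 4 (F'): F=WROG U=BBGY R=GWOY D=BWYG L=YROW
After move 5 (U): U=GBYB F=GWOG R=RROY B=YROB L=WROW
After move 6 (F): F=OGGW U=GBWR R=YRBY D=ORYG L=WBOW
After move 7 (R'): R=RYYB U=GOWY F=OBGR D=OGYW B=GRRB
Query: F face = OBGR

Answer: O B G R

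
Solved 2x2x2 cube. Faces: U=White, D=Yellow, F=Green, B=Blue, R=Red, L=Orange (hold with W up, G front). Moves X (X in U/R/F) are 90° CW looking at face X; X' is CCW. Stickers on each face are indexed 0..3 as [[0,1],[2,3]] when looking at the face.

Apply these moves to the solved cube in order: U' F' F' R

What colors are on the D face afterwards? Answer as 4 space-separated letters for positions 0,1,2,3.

After move 1 (U'): U=WWWW F=OOGG R=GGRR B=RRBB L=BBOO
After move 2 (F'): F=OGOG U=WWGR R=YGYR D=BOYY L=BWOW
After move 3 (F'): F=GGOO U=WWYY R=OGBR D=WWYY L=BROG
After move 4 (R): R=BORG U=WGYO F=GWOY D=WBYR B=YRWB
Query: D face = WBYR

Answer: W B Y R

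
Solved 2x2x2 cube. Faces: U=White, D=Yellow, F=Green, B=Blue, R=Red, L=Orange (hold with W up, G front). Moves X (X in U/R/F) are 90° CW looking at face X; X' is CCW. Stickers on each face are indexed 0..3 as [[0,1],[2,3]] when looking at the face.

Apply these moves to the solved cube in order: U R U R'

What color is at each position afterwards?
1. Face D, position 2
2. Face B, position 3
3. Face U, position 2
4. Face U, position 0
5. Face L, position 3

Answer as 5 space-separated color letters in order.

Answer: Y B G W O

Derivation:
After move 1 (U): U=WWWW F=RRGG R=BBRR B=OOBB L=GGOO
After move 2 (R): R=RBRB U=WRWG F=RYGY D=YBYO B=WOWB
After move 3 (U): U=WWGR F=RBGY R=WORB B=GGWB L=RYOO
After move 4 (R'): R=OBWR U=WWGG F=RWGR D=YBYY B=OGBB
Query 1: D[2] = Y
Query 2: B[3] = B
Query 3: U[2] = G
Query 4: U[0] = W
Query 5: L[3] = O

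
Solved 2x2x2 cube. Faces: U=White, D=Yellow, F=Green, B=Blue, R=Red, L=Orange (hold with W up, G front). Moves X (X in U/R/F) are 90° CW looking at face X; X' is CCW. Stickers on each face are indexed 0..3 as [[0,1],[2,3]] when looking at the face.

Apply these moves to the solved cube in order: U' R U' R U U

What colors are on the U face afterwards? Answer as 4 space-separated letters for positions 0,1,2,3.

After move 1 (U'): U=WWWW F=OOGG R=GGRR B=RRBB L=BBOO
After move 2 (R): R=RGRG U=WOWG F=OYGY D=YBYR B=WRWB
After move 3 (U'): U=OGWW F=BBGY R=OYRG B=RGWB L=WROO
After move 4 (R): R=ROGY U=OBWY F=BBGR D=YWYR B=WGGB
After move 5 (U): U=WOYB F=ROGR R=WGGY B=WRGB L=BBOO
After move 6 (U): U=YWBO F=WGGR R=WRGY B=BBGB L=ROOO
Query: U face = YWBO

Answer: Y W B O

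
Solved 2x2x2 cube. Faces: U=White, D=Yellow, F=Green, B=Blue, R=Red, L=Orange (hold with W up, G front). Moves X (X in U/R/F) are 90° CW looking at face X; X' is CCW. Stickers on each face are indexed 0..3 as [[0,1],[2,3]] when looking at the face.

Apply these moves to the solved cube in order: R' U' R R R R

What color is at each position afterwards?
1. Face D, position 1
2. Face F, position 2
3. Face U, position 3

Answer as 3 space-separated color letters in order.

Answer: G G W

Derivation:
After move 1 (R'): R=RRRR U=WBWB F=GWGW D=YGYG B=YBYB
After move 2 (U'): U=BBWW F=OOGW R=GWRR B=RRYB L=YBOO
After move 3 (R): R=RGRW U=BOWW F=OGGG D=YYYR B=WRBB
After move 4 (R): R=RRWG U=BGWG F=OYGR D=YBYW B=WROB
After move 5 (R): R=WRGR U=BYWR F=OBGW D=YOYW B=GRGB
After move 6 (R): R=GWRR U=BBWW F=OOGW D=YGYG B=RRYB
Query 1: D[1] = G
Query 2: F[2] = G
Query 3: U[3] = W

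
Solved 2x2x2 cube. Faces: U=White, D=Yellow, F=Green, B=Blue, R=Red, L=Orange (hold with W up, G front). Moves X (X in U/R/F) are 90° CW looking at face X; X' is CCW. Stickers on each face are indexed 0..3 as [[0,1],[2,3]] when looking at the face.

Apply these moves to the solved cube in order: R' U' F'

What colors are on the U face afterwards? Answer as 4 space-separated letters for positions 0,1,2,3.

Answer: B B G R

Derivation:
After move 1 (R'): R=RRRR U=WBWB F=GWGW D=YGYG B=YBYB
After move 2 (U'): U=BBWW F=OOGW R=GWRR B=RRYB L=YBOO
After move 3 (F'): F=OWOG U=BBGR R=GWYR D=BOYG L=YWOW
Query: U face = BBGR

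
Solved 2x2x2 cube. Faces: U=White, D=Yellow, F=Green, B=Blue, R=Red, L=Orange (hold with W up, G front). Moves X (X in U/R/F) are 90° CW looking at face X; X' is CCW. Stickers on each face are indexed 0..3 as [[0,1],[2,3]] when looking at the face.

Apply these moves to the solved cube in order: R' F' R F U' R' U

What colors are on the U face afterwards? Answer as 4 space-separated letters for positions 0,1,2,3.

Answer: W W R B

Derivation:
After move 1 (R'): R=RRRR U=WBWB F=GWGW D=YGYG B=YBYB
After move 2 (F'): F=WWGG U=WBRR R=GRYR D=OOYG L=OBOW
After move 3 (R): R=YGRR U=WWRG F=WOGG D=OYYY B=RBBB
After move 4 (F): F=GWGO U=WWWB R=RGGR D=RYYY L=OOOY
After move 5 (U'): U=WBWW F=OOGO R=GWGR B=RGBB L=RBOY
After move 6 (R'): R=WRGG U=WBWR F=OBGW D=ROYO B=YGYB
After move 7 (U): U=WWRB F=WRGW R=YGGG B=RBYB L=OBOY
Query: U face = WWRB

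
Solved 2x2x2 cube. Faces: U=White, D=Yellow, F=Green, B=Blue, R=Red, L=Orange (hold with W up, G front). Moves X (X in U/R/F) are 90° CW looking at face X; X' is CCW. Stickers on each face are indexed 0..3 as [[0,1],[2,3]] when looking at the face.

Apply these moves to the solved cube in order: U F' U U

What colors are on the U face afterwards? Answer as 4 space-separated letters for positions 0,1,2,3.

Answer: R B W W

Derivation:
After move 1 (U): U=WWWW F=RRGG R=BBRR B=OOBB L=GGOO
After move 2 (F'): F=RGRG U=WWBR R=YBYR D=GOYY L=GWOW
After move 3 (U): U=BWRW F=YBRG R=OOYR B=GWBB L=RGOW
After move 4 (U): U=RBWW F=OORG R=GWYR B=RGBB L=YBOW
Query: U face = RBWW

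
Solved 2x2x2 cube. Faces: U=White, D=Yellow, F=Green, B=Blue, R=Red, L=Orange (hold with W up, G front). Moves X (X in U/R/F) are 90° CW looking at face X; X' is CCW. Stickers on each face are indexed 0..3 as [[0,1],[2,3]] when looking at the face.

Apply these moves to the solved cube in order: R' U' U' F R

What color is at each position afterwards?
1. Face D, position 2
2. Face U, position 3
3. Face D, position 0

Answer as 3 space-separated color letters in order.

After move 1 (R'): R=RRRR U=WBWB F=GWGW D=YGYG B=YBYB
After move 2 (U'): U=BBWW F=OOGW R=GWRR B=RRYB L=YBOO
After move 3 (U'): U=BWBW F=YBGW R=OORR B=GWYB L=RROO
After move 4 (F): F=GYWB U=BWOR R=BOWR D=ROYG L=RYOG
After move 5 (R): R=WBRO U=BYOB F=GOWG D=RYYG B=RWWB
Query 1: D[2] = Y
Query 2: U[3] = B
Query 3: D[0] = R

Answer: Y B R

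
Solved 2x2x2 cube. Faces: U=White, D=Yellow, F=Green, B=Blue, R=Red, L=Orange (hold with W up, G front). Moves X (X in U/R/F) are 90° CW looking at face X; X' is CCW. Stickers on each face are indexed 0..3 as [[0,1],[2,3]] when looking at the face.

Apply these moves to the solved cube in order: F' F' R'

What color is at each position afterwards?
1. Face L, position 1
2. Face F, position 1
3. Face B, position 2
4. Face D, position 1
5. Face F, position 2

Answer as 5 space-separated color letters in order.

After move 1 (F'): F=GGGG U=WWRR R=YRYR D=OOYY L=OWOW
After move 2 (F'): F=GGGG U=WWYY R=OROR D=WWYY L=OROR
After move 3 (R'): R=RROO U=WBYB F=GWGY D=WGYG B=YBWB
Query 1: L[1] = R
Query 2: F[1] = W
Query 3: B[2] = W
Query 4: D[1] = G
Query 5: F[2] = G

Answer: R W W G G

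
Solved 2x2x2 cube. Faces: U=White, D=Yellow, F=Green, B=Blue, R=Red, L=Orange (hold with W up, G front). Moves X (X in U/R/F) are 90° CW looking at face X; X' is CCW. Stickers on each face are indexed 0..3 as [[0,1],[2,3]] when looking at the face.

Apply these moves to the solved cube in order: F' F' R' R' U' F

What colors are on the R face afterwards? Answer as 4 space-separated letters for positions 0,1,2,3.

Answer: W B Y O

Derivation:
After move 1 (F'): F=GGGG U=WWRR R=YRYR D=OOYY L=OWOW
After move 2 (F'): F=GGGG U=WWYY R=OROR D=WWYY L=OROR
After move 3 (R'): R=RROO U=WBYB F=GWGY D=WGYG B=YBWB
After move 4 (R'): R=RORO U=WWYY F=GBGB D=WWYY B=GBGB
After move 5 (U'): U=WYWY F=ORGB R=GBRO B=ROGB L=GBOR
After move 6 (F): F=GOBR U=WYRB R=WBYO D=RGYY L=GWOW
Query: R face = WBYO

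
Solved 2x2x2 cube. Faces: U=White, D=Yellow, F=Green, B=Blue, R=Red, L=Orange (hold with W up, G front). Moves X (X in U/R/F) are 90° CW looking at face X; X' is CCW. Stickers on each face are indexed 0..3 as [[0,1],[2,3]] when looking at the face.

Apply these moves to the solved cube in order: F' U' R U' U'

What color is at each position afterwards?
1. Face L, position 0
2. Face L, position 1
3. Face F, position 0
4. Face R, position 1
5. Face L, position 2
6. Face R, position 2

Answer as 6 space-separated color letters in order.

Answer: Y G R B O R

Derivation:
After move 1 (F'): F=GGGG U=WWRR R=YRYR D=OOYY L=OWOW
After move 2 (U'): U=WRWR F=OWGG R=GGYR B=YRBB L=BBOW
After move 3 (R): R=YGRG U=WWWG F=OOGY D=OBYY B=RRRB
After move 4 (U'): U=WGWW F=BBGY R=OORG B=YGRB L=RROW
After move 5 (U'): U=GWWW F=RRGY R=BBRG B=OORB L=YGOW
Query 1: L[0] = Y
Query 2: L[1] = G
Query 3: F[0] = R
Query 4: R[1] = B
Query 5: L[2] = O
Query 6: R[2] = R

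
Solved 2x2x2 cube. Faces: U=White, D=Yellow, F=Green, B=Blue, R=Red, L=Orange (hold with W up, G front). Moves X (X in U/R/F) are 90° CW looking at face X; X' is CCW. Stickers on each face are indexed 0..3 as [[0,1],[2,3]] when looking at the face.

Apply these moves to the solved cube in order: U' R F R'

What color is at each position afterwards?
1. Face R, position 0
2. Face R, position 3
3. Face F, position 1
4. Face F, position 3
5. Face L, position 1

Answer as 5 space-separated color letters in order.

Answer: G G O B Y

Derivation:
After move 1 (U'): U=WWWW F=OOGG R=GGRR B=RRBB L=BBOO
After move 2 (R): R=RGRG U=WOWG F=OYGY D=YBYR B=WRWB
After move 3 (F): F=GOYY U=WOOB R=WGGG D=RRYR L=BYOB
After move 4 (R'): R=GGWG U=WWOW F=GOYB D=ROYY B=RRRB
Query 1: R[0] = G
Query 2: R[3] = G
Query 3: F[1] = O
Query 4: F[3] = B
Query 5: L[1] = Y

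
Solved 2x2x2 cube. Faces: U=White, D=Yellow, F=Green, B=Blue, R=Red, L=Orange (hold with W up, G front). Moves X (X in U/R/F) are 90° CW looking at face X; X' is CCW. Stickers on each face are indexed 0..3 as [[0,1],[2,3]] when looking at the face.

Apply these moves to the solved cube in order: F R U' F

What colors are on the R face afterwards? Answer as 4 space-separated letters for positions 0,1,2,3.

After move 1 (F): F=GGGG U=WWOO R=WRWR D=RRYY L=OYOY
After move 2 (R): R=WWRR U=WGOG F=GRGY D=RBYB B=OBWB
After move 3 (U'): U=GGWO F=OYGY R=GRRR B=WWWB L=OBOY
After move 4 (F): F=GOYY U=GGYB R=WROR D=RGYB L=OROB
Query: R face = WROR

Answer: W R O R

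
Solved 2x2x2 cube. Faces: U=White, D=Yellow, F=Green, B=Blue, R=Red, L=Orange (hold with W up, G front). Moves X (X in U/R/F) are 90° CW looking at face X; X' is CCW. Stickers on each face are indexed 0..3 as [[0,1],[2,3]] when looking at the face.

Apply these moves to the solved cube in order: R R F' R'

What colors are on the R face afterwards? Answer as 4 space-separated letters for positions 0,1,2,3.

Answer: R R W Y

Derivation:
After move 1 (R): R=RRRR U=WGWG F=GYGY D=YBYB B=WBWB
After move 2 (R): R=RRRR U=WYWY F=GBGB D=YWYW B=GBGB
After move 3 (F'): F=BBGG U=WYRR R=WRYR D=OOYW L=OYOW
After move 4 (R'): R=RRWY U=WGRG F=BYGR D=OBYG B=WBOB
Query: R face = RRWY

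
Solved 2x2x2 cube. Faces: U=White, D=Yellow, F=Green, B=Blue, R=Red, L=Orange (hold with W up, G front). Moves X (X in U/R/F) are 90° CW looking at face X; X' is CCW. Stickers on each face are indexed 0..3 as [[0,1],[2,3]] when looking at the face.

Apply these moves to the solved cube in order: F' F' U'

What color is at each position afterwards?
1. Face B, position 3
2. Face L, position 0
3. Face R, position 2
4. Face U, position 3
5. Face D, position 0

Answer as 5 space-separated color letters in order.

Answer: B B O Y W

Derivation:
After move 1 (F'): F=GGGG U=WWRR R=YRYR D=OOYY L=OWOW
After move 2 (F'): F=GGGG U=WWYY R=OROR D=WWYY L=OROR
After move 3 (U'): U=WYWY F=ORGG R=GGOR B=ORBB L=BBOR
Query 1: B[3] = B
Query 2: L[0] = B
Query 3: R[2] = O
Query 4: U[3] = Y
Query 5: D[0] = W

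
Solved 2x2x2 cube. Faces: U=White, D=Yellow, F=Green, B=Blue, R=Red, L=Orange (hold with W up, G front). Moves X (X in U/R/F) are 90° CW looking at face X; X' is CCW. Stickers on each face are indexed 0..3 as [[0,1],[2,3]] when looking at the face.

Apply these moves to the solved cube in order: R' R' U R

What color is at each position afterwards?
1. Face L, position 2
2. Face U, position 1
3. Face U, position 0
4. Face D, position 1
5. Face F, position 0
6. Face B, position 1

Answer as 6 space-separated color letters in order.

Answer: O R W G R O

Derivation:
After move 1 (R'): R=RRRR U=WBWB F=GWGW D=YGYG B=YBYB
After move 2 (R'): R=RRRR U=WYWY F=GBGB D=YWYW B=GBGB
After move 3 (U): U=WWYY F=RRGB R=GBRR B=OOGB L=GBOO
After move 4 (R): R=RGRB U=WRYB F=RWGW D=YGYO B=YOWB
Query 1: L[2] = O
Query 2: U[1] = R
Query 3: U[0] = W
Query 4: D[1] = G
Query 5: F[0] = R
Query 6: B[1] = O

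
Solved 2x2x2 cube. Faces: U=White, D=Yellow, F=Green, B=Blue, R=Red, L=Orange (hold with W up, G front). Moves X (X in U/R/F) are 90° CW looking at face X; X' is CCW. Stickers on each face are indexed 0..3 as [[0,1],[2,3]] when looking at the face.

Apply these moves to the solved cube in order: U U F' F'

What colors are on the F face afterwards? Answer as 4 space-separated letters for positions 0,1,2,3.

Answer: G G B B

Derivation:
After move 1 (U): U=WWWW F=RRGG R=BBRR B=OOBB L=GGOO
After move 2 (U): U=WWWW F=BBGG R=OORR B=GGBB L=RROO
After move 3 (F'): F=BGBG U=WWOR R=YOYR D=ROYY L=RWOW
After move 4 (F'): F=GGBB U=WWYY R=OORR D=WWYY L=RROO
Query: F face = GGBB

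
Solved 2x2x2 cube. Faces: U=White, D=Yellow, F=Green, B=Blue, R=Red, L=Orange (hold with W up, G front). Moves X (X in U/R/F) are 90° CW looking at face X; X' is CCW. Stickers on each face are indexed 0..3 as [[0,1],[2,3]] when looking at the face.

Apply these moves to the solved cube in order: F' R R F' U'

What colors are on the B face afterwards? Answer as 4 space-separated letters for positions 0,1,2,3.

After move 1 (F'): F=GGGG U=WWRR R=YRYR D=OOYY L=OWOW
After move 2 (R): R=YYRR U=WGRG F=GOGY D=OBYB B=RBWB
After move 3 (R): R=RYRY U=WORY F=GBGB D=OWYR B=GBGB
After move 4 (F'): F=BBGG U=WORR R=WYOY D=WWYR L=OYOR
After move 5 (U'): U=ORWR F=OYGG R=BBOY B=WYGB L=GBOR
Query: B face = WYGB

Answer: W Y G B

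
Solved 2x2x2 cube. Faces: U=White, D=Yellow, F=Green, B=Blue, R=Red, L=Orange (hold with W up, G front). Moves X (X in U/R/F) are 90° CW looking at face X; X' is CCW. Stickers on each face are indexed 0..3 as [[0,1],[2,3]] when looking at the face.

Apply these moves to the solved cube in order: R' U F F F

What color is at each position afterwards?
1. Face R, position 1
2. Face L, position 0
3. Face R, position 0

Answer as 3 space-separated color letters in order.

After move 1 (R'): R=RRRR U=WBWB F=GWGW D=YGYG B=YBYB
After move 2 (U): U=WWBB F=RRGW R=YBRR B=OOYB L=GWOO
After move 3 (F): F=GRWR U=WWOW R=BBBR D=RYYG L=GYOG
After move 4 (F): F=WGRR U=WWGY R=OBWR D=BBYG L=GROY
After move 5 (F): F=RWRG U=WWYR R=GBYR D=WOYG L=GBOB
Query 1: R[1] = B
Query 2: L[0] = G
Query 3: R[0] = G

Answer: B G G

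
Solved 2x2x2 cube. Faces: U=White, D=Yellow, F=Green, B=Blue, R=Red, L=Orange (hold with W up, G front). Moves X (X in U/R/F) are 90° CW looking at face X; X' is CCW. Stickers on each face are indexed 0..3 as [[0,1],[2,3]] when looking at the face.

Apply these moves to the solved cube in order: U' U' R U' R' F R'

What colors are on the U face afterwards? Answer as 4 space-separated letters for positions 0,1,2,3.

Answer: B B O G

Derivation:
After move 1 (U'): U=WWWW F=OOGG R=GGRR B=RRBB L=BBOO
After move 2 (U'): U=WWWW F=BBGG R=OORR B=GGBB L=RROO
After move 3 (R): R=RORO U=WBWG F=BYGY D=YBYG B=WGWB
After move 4 (U'): U=BGWW F=RRGY R=BYRO B=ROWB L=WGOO
After move 5 (R'): R=YOBR U=BWWR F=RGGW D=YRYY B=GOBB
After move 6 (F): F=GRWG U=BWOG R=WORR D=BYYY L=WYOR
After move 7 (R'): R=ORWR U=BBOG F=GWWG D=BRYG B=YOYB
Query: U face = BBOG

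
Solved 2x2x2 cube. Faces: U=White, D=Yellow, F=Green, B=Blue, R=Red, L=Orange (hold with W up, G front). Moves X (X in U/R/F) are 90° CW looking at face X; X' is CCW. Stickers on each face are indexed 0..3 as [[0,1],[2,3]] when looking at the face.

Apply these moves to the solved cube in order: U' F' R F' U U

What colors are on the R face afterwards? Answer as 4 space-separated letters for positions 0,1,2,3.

Answer: B G B G

Derivation:
After move 1 (U'): U=WWWW F=OOGG R=GGRR B=RRBB L=BBOO
After move 2 (F'): F=OGOG U=WWGR R=YGYR D=BOYY L=BWOW
After move 3 (R): R=YYRG U=WGGG F=OOOY D=BBYR B=RRWB
After move 4 (F'): F=OYOO U=WGYR R=BYBG D=WWYR L=BGOG
After move 5 (U): U=YWRG F=BYOO R=RRBG B=BGWB L=OYOG
After move 6 (U): U=RYGW F=RROO R=BGBG B=OYWB L=BYOG
Query: R face = BGBG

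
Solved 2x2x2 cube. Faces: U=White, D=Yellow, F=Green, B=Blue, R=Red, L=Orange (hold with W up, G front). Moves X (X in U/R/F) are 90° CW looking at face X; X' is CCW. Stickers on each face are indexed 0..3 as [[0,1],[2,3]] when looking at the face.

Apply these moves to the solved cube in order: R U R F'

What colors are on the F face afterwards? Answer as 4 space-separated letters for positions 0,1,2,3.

After move 1 (R): R=RRRR U=WGWG F=GYGY D=YBYB B=WBWB
After move 2 (U): U=WWGG F=RRGY R=WBRR B=OOWB L=GYOO
After move 3 (R): R=RWRB U=WRGY F=RBGB D=YWYO B=GOWB
After move 4 (F'): F=BBRG U=WRRR R=WWYB D=YOYO L=GYOG
Query: F face = BBRG

Answer: B B R G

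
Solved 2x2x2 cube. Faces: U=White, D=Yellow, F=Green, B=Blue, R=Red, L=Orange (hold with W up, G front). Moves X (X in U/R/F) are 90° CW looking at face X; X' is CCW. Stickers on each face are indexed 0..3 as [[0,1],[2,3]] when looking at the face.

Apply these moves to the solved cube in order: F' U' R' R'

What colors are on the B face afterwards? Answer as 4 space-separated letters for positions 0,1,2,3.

After move 1 (F'): F=GGGG U=WWRR R=YRYR D=OOYY L=OWOW
After move 2 (U'): U=WRWR F=OWGG R=GGYR B=YRBB L=BBOW
After move 3 (R'): R=GRGY U=WBWY F=ORGR D=OWYG B=YROB
After move 4 (R'): R=RYGG U=WOWY F=OBGY D=ORYR B=GRWB
Query: B face = GRWB

Answer: G R W B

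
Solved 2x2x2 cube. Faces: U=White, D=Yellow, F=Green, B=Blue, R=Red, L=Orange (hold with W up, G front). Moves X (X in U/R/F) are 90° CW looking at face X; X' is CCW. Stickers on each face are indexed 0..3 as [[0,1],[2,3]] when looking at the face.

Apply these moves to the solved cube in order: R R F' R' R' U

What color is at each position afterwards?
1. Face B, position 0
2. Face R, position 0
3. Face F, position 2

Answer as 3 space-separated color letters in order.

Answer: O G G

Derivation:
After move 1 (R): R=RRRR U=WGWG F=GYGY D=YBYB B=WBWB
After move 2 (R): R=RRRR U=WYWY F=GBGB D=YWYW B=GBGB
After move 3 (F'): F=BBGG U=WYRR R=WRYR D=OOYW L=OYOW
After move 4 (R'): R=RRWY U=WGRG F=BYGR D=OBYG B=WBOB
After move 5 (R'): R=RYRW U=WORW F=BGGG D=OYYR B=GBBB
After move 6 (U): U=RWWO F=RYGG R=GBRW B=OYBB L=BGOW
Query 1: B[0] = O
Query 2: R[0] = G
Query 3: F[2] = G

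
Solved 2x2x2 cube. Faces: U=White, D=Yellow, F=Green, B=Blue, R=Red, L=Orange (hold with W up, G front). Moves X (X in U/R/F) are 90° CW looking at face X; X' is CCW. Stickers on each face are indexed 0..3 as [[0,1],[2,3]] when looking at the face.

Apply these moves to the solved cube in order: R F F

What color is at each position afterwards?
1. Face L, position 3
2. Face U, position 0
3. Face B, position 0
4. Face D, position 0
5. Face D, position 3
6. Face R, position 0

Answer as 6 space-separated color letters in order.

After move 1 (R): R=RRRR U=WGWG F=GYGY D=YBYB B=WBWB
After move 2 (F): F=GGYY U=WGOO R=WRGR D=RRYB L=OYOB
After move 3 (F): F=YGYG U=WGBY R=OROR D=GWYB L=OROR
Query 1: L[3] = R
Query 2: U[0] = W
Query 3: B[0] = W
Query 4: D[0] = G
Query 5: D[3] = B
Query 6: R[0] = O

Answer: R W W G B O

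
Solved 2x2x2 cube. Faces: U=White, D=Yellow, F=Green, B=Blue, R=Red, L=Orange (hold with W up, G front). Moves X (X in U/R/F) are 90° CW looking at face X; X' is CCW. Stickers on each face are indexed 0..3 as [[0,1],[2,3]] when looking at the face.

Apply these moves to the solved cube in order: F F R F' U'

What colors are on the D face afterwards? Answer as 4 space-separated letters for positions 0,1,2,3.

Answer: R R Y B

Derivation:
After move 1 (F): F=GGGG U=WWOO R=WRWR D=RRYY L=OYOY
After move 2 (F): F=GGGG U=WWYY R=OROR D=WWYY L=OROR
After move 3 (R): R=OORR U=WGYG F=GWGY D=WBYB B=YBWB
After move 4 (F'): F=WYGG U=WGOR R=BOWR D=RRYB L=OGOY
After move 5 (U'): U=GRWO F=OGGG R=WYWR B=BOWB L=YBOY
Query: D face = RRYB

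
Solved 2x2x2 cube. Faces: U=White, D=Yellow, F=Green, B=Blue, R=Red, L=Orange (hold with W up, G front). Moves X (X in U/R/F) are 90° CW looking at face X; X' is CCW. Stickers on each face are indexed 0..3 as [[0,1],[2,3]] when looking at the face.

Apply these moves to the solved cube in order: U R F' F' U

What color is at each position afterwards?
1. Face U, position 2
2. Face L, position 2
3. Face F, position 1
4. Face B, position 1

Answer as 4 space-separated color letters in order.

Answer: Y O B R

Derivation:
After move 1 (U): U=WWWW F=RRGG R=BBRR B=OOBB L=GGOO
After move 2 (R): R=RBRB U=WRWG F=RYGY D=YBYO B=WOWB
After move 3 (F'): F=YYRG U=WRRR R=BBYB D=GOYO L=GGOW
After move 4 (F'): F=YGYR U=WRBY R=OBGB D=GWYO L=GROR
After move 5 (U): U=BWYR F=OBYR R=WOGB B=GRWB L=YGOR
Query 1: U[2] = Y
Query 2: L[2] = O
Query 3: F[1] = B
Query 4: B[1] = R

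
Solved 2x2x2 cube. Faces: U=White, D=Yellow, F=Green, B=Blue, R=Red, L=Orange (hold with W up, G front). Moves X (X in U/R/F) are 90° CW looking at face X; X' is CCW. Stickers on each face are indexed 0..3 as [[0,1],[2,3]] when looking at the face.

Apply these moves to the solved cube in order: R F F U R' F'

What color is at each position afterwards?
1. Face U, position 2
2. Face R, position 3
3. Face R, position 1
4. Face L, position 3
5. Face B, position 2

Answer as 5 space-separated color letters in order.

After move 1 (R): R=RRRR U=WGWG F=GYGY D=YBYB B=WBWB
After move 2 (F): F=GGYY U=WGOO R=WRGR D=RRYB L=OYOB
After move 3 (F): F=YGYG U=WGBY R=OROR D=GWYB L=OROR
After move 4 (U): U=BWYG F=ORYG R=WBOR B=ORWB L=YGOR
After move 5 (R'): R=BRWO U=BWYO F=OWYG D=GRYG B=BRWB
After move 6 (F'): F=WGOY U=BWBW R=RRGO D=GRYG L=YOOY
Query 1: U[2] = B
Query 2: R[3] = O
Query 3: R[1] = R
Query 4: L[3] = Y
Query 5: B[2] = W

Answer: B O R Y W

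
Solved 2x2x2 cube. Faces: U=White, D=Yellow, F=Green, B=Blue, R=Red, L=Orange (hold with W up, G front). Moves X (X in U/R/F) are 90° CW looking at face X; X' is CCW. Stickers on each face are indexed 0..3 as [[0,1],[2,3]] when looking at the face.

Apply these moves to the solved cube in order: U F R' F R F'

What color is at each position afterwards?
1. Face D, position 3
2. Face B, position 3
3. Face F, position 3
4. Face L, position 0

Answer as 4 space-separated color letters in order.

After move 1 (U): U=WWWW F=RRGG R=BBRR B=OOBB L=GGOO
After move 2 (F): F=GRGR U=WWOG R=WBWR D=RBYY L=GYOY
After move 3 (R'): R=BRWW U=WBOO F=GWGG D=RRYR B=YOBB
After move 4 (F): F=GGGW U=WBYY R=OROW D=WBYR L=GROR
After move 5 (R): R=OOWR U=WGYW F=GBGR D=WBYY B=YOBB
After move 6 (F'): F=BRGG U=WGOW R=BOWR D=RRYY L=GWOY
Query 1: D[3] = Y
Query 2: B[3] = B
Query 3: F[3] = G
Query 4: L[0] = G

Answer: Y B G G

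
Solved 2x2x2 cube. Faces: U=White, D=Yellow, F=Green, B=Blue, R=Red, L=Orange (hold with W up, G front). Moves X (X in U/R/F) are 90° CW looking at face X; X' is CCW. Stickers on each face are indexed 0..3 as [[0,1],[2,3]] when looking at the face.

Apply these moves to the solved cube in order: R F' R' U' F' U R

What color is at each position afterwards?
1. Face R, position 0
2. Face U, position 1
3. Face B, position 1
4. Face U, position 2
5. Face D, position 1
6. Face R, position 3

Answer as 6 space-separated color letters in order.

Answer: O G R B O R

Derivation:
After move 1 (R): R=RRRR U=WGWG F=GYGY D=YBYB B=WBWB
After move 2 (F'): F=YYGG U=WGRR R=BRYR D=OOYB L=OGOW
After move 3 (R'): R=RRBY U=WWRW F=YGGR D=OYYG B=BBOB
After move 4 (U'): U=WWWR F=OGGR R=YGBY B=RROB L=BBOW
After move 5 (F'): F=GROG U=WWYB R=YGOY D=BWYG L=BROW
After move 6 (U): U=YWBW F=YGOG R=RROY B=BROB L=GROW
After move 7 (R): R=ORYR U=YGBG F=YWOG D=BOYB B=WRWB
Query 1: R[0] = O
Query 2: U[1] = G
Query 3: B[1] = R
Query 4: U[2] = B
Query 5: D[1] = O
Query 6: R[3] = R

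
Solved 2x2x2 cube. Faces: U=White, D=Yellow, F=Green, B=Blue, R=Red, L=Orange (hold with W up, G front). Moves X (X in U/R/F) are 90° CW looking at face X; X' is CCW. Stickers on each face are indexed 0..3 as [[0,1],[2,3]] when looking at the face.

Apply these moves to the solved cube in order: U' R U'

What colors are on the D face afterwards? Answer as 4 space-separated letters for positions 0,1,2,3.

After move 1 (U'): U=WWWW F=OOGG R=GGRR B=RRBB L=BBOO
After move 2 (R): R=RGRG U=WOWG F=OYGY D=YBYR B=WRWB
After move 3 (U'): U=OGWW F=BBGY R=OYRG B=RGWB L=WROO
Query: D face = YBYR

Answer: Y B Y R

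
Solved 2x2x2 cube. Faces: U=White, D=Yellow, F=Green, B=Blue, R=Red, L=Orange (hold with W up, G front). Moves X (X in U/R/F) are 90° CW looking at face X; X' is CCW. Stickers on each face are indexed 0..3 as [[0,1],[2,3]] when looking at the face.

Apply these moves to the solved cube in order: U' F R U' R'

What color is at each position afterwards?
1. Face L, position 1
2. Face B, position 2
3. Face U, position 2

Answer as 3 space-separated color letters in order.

Answer: R B W

Derivation:
After move 1 (U'): U=WWWW F=OOGG R=GGRR B=RRBB L=BBOO
After move 2 (F): F=GOGO U=WWOB R=WGWR D=RGYY L=BYOY
After move 3 (R): R=WWRG U=WOOO F=GGGY D=RBYR B=BRWB
After move 4 (U'): U=OOWO F=BYGY R=GGRG B=WWWB L=BROY
After move 5 (R'): R=GGGR U=OWWW F=BOGO D=RYYY B=RWBB
Query 1: L[1] = R
Query 2: B[2] = B
Query 3: U[2] = W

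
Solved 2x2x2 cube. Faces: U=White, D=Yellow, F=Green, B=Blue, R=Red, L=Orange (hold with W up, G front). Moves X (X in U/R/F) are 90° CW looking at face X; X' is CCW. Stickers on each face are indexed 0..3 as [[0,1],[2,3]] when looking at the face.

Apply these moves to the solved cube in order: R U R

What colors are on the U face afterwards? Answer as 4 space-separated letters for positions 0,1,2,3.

Answer: W R G Y

Derivation:
After move 1 (R): R=RRRR U=WGWG F=GYGY D=YBYB B=WBWB
After move 2 (U): U=WWGG F=RRGY R=WBRR B=OOWB L=GYOO
After move 3 (R): R=RWRB U=WRGY F=RBGB D=YWYO B=GOWB
Query: U face = WRGY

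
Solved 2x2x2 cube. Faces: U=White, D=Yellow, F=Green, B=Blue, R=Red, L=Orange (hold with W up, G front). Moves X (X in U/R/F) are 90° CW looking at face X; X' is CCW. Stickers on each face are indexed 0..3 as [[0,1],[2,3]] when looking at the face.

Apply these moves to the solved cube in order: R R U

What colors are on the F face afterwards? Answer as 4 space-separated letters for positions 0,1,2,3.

Answer: R R G B

Derivation:
After move 1 (R): R=RRRR U=WGWG F=GYGY D=YBYB B=WBWB
After move 2 (R): R=RRRR U=WYWY F=GBGB D=YWYW B=GBGB
After move 3 (U): U=WWYY F=RRGB R=GBRR B=OOGB L=GBOO
Query: F face = RRGB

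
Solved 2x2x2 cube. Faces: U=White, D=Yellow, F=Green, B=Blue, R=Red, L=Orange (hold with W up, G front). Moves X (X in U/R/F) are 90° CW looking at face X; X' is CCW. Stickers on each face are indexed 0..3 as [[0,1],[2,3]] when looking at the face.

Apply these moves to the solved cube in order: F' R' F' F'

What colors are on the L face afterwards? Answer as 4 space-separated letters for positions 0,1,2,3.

Answer: O Y O R

Derivation:
After move 1 (F'): F=GGGG U=WWRR R=YRYR D=OOYY L=OWOW
After move 2 (R'): R=RRYY U=WBRB F=GWGR D=OGYG B=YBOB
After move 3 (F'): F=WRGG U=WBRY R=GROY D=WWYG L=OBOR
After move 4 (F'): F=RGWG U=WBGO R=WRWY D=BRYG L=OYOR
Query: L face = OYOR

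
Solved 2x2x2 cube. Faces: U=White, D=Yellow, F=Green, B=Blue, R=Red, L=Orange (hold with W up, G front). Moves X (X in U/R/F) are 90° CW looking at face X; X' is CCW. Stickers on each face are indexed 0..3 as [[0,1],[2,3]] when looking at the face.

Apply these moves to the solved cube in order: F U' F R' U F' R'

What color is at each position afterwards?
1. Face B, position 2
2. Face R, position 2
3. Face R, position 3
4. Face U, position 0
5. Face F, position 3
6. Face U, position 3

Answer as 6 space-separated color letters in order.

After move 1 (F): F=GGGG U=WWOO R=WRWR D=RRYY L=OYOY
After move 2 (U'): U=WOWO F=OYGG R=GGWR B=WRBB L=BBOY
After move 3 (F): F=GOGY U=WOYB R=WGOR D=WGYY L=BROR
After move 4 (R'): R=GRWO U=WBYW F=GOGB D=WOYY B=YRGB
After move 5 (U): U=YWWB F=GRGB R=YRWO B=BRGB L=GOOR
After move 6 (F'): F=RBGG U=YWYW R=ORWO D=ORYY L=GBOW
After move 7 (R'): R=ROOW U=YGYB F=RWGW D=OBYG B=YRRB
Query 1: B[2] = R
Query 2: R[2] = O
Query 3: R[3] = W
Query 4: U[0] = Y
Query 5: F[3] = W
Query 6: U[3] = B

Answer: R O W Y W B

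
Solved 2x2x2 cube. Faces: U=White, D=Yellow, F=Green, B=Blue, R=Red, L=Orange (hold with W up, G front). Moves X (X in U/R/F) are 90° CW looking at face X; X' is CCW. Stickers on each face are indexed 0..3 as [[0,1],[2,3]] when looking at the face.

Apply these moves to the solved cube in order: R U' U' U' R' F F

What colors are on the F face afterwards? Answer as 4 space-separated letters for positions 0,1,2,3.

Answer: G G W R

Derivation:
After move 1 (R): R=RRRR U=WGWG F=GYGY D=YBYB B=WBWB
After move 2 (U'): U=GGWW F=OOGY R=GYRR B=RRWB L=WBOO
After move 3 (U'): U=GWGW F=WBGY R=OORR B=GYWB L=RROO
After move 4 (U'): U=WWGG F=RRGY R=WBRR B=OOWB L=GYOO
After move 5 (R'): R=BRWR U=WWGO F=RWGG D=YRYY B=BOBB
After move 6 (F): F=GRGW U=WWOY R=GROR D=WBYY L=GYOR
After move 7 (F): F=GGWR U=WWRY R=ORYR D=OGYY L=GWOB
Query: F face = GGWR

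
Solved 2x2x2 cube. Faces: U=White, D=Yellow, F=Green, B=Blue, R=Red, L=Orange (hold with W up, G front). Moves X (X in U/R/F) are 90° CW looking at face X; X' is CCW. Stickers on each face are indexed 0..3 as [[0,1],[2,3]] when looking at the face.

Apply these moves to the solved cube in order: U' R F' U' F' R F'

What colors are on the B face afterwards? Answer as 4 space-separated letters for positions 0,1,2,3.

After move 1 (U'): U=WWWW F=OOGG R=GGRR B=RRBB L=BBOO
After move 2 (R): R=RGRG U=WOWG F=OYGY D=YBYR B=WRWB
After move 3 (F'): F=YYOG U=WORR R=BGYG D=BOYR L=BGOW
After move 4 (U'): U=ORWR F=BGOG R=YYYG B=BGWB L=WROW
After move 5 (F'): F=GGBO U=ORYY R=OYBG D=RWYR L=WROW
After move 6 (R): R=BOGY U=OGYO F=GWBR D=RWYB B=YGRB
After move 7 (F'): F=WRGB U=OGBG R=WORY D=RWYB L=WOOY
Query: B face = YGRB

Answer: Y G R B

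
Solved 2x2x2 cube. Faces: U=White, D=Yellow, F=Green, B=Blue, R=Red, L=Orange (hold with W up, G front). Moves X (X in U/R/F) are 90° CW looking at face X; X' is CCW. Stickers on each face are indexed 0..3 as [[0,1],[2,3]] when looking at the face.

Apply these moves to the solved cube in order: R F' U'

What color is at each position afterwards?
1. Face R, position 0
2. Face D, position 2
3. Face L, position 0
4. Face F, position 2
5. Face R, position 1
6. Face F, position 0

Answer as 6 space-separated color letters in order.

After move 1 (R): R=RRRR U=WGWG F=GYGY D=YBYB B=WBWB
After move 2 (F'): F=YYGG U=WGRR R=BRYR D=OOYB L=OGOW
After move 3 (U'): U=GRWR F=OGGG R=YYYR B=BRWB L=WBOW
Query 1: R[0] = Y
Query 2: D[2] = Y
Query 3: L[0] = W
Query 4: F[2] = G
Query 5: R[1] = Y
Query 6: F[0] = O

Answer: Y Y W G Y O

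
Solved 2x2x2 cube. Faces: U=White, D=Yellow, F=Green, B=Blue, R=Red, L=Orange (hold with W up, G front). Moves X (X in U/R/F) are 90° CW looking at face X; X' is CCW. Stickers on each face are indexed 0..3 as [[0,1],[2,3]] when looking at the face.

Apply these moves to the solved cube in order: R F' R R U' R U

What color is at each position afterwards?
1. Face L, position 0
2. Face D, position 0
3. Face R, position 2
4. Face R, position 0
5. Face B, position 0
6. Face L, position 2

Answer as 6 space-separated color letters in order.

After move 1 (R): R=RRRR U=WGWG F=GYGY D=YBYB B=WBWB
After move 2 (F'): F=YYGG U=WGRR R=BRYR D=OOYB L=OGOW
After move 3 (R): R=YBRR U=WYRG F=YOGB D=OWYW B=RBGB
After move 4 (R): R=RYRB U=WORB F=YWGW D=OGYR B=GBYB
After move 5 (U'): U=OBWR F=OGGW R=YWRB B=RYYB L=GBOW
After move 6 (R): R=RYBW U=OGWW F=OGGR D=OYYR B=RYBB
After move 7 (U): U=WOWG F=RYGR R=RYBW B=GBBB L=OGOW
Query 1: L[0] = O
Query 2: D[0] = O
Query 3: R[2] = B
Query 4: R[0] = R
Query 5: B[0] = G
Query 6: L[2] = O

Answer: O O B R G O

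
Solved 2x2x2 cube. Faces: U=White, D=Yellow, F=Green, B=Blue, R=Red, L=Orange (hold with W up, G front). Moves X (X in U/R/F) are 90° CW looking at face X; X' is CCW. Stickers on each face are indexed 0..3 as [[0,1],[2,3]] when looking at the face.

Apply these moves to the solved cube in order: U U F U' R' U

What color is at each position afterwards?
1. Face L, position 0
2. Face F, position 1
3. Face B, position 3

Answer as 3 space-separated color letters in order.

After move 1 (U): U=WWWW F=RRGG R=BBRR B=OOBB L=GGOO
After move 2 (U): U=WWWW F=BBGG R=OORR B=GGBB L=RROO
After move 3 (F): F=GBGB U=WWOR R=WOWR D=ROYY L=RYOY
After move 4 (U'): U=WRWO F=RYGB R=GBWR B=WOBB L=GGOY
After move 5 (R'): R=BRGW U=WBWW F=RRGO D=RYYB B=YOOB
After move 6 (U): U=WWWB F=BRGO R=YOGW B=GGOB L=RROY
Query 1: L[0] = R
Query 2: F[1] = R
Query 3: B[3] = B

Answer: R R B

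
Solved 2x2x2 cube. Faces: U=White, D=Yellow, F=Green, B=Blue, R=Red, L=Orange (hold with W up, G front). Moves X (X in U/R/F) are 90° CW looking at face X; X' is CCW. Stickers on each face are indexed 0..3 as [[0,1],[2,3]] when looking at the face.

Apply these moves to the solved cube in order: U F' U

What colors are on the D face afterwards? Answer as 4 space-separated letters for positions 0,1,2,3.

After move 1 (U): U=WWWW F=RRGG R=BBRR B=OOBB L=GGOO
After move 2 (F'): F=RGRG U=WWBR R=YBYR D=GOYY L=GWOW
After move 3 (U): U=BWRW F=YBRG R=OOYR B=GWBB L=RGOW
Query: D face = GOYY

Answer: G O Y Y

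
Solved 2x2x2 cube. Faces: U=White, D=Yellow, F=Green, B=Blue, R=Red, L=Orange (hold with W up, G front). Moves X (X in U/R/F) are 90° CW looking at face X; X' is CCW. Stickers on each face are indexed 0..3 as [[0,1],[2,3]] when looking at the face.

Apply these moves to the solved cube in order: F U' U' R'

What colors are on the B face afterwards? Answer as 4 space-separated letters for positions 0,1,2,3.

After move 1 (F): F=GGGG U=WWOO R=WRWR D=RRYY L=OYOY
After move 2 (U'): U=WOWO F=OYGG R=GGWR B=WRBB L=BBOY
After move 3 (U'): U=OOWW F=BBGG R=OYWR B=GGBB L=WROY
After move 4 (R'): R=YROW U=OBWG F=BOGW D=RBYG B=YGRB
Query: B face = YGRB

Answer: Y G R B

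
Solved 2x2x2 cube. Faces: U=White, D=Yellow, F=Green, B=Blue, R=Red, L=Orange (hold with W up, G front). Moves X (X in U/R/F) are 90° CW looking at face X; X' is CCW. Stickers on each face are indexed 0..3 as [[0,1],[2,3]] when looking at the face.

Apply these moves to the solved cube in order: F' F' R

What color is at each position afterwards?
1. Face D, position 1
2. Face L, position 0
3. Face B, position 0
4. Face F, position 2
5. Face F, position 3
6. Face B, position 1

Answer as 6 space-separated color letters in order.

Answer: B O Y G Y B

Derivation:
After move 1 (F'): F=GGGG U=WWRR R=YRYR D=OOYY L=OWOW
After move 2 (F'): F=GGGG U=WWYY R=OROR D=WWYY L=OROR
After move 3 (R): R=OORR U=WGYG F=GWGY D=WBYB B=YBWB
Query 1: D[1] = B
Query 2: L[0] = O
Query 3: B[0] = Y
Query 4: F[2] = G
Query 5: F[3] = Y
Query 6: B[1] = B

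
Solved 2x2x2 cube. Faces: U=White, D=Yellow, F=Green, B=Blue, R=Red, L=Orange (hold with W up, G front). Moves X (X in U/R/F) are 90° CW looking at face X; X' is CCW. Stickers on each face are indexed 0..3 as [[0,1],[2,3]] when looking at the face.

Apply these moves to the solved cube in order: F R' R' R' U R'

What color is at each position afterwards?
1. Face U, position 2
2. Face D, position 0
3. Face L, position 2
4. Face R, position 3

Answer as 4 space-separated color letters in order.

Answer: G R O R

Derivation:
After move 1 (F): F=GGGG U=WWOO R=WRWR D=RRYY L=OYOY
After move 2 (R'): R=RRWW U=WBOB F=GWGO D=RGYG B=YBRB
After move 3 (R'): R=RWRW U=WROY F=GBGB D=RWYO B=GBGB
After move 4 (R'): R=WWRR U=WGOG F=GRGY D=RBYB B=OBWB
After move 5 (U): U=OWGG F=WWGY R=OBRR B=OYWB L=GROY
After move 6 (R'): R=BROR U=OWGO F=WWGG D=RWYY B=BYBB
Query 1: U[2] = G
Query 2: D[0] = R
Query 3: L[2] = O
Query 4: R[3] = R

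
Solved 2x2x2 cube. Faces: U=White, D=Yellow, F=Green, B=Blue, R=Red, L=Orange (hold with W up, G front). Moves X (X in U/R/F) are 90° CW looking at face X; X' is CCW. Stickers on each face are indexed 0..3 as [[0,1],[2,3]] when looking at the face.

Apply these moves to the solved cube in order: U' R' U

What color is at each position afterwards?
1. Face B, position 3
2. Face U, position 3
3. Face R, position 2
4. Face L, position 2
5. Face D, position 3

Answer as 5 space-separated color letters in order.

Answer: B B G O G

Derivation:
After move 1 (U'): U=WWWW F=OOGG R=GGRR B=RRBB L=BBOO
After move 2 (R'): R=GRGR U=WBWR F=OWGW D=YOYG B=YRYB
After move 3 (U): U=WWRB F=GRGW R=YRGR B=BBYB L=OWOO
Query 1: B[3] = B
Query 2: U[3] = B
Query 3: R[2] = G
Query 4: L[2] = O
Query 5: D[3] = G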